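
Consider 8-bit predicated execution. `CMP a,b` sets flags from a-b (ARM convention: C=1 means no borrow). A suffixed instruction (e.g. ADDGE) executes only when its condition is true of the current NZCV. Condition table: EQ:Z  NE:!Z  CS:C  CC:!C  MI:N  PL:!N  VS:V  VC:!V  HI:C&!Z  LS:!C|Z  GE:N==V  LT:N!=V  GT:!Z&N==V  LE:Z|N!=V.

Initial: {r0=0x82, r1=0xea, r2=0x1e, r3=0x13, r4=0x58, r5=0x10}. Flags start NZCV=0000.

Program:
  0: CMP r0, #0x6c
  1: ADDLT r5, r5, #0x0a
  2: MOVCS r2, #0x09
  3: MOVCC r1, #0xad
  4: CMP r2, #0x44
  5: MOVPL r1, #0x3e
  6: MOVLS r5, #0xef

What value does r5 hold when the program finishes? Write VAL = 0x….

0: ✓ CMP  NZCV=0011
1: ✓ ADDLT  r5←0x1a
2: ✓ MOVCS  r2←0x09
3: · MOVCC
4: ✓ CMP  NZCV=1000
5: · MOVPL
6: ✓ MOVLS  r5←0xef

VAL = 0xef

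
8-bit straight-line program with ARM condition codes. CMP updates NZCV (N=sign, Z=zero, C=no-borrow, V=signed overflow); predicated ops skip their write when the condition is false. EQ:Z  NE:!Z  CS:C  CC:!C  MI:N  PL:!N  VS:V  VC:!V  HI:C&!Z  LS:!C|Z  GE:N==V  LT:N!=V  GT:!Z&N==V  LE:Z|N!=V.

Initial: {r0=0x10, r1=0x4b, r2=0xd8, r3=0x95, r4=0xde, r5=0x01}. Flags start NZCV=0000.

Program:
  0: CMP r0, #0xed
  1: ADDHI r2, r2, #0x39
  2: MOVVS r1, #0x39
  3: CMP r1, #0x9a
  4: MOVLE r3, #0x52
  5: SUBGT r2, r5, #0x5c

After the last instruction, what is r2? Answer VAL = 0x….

VAL = 0xa5

0: ✓ CMP  NZCV=0000
1: · ADDHI
2: · MOVVS
3: ✓ CMP  NZCV=1001
4: · MOVLE
5: ✓ SUBGT  r2←0xa5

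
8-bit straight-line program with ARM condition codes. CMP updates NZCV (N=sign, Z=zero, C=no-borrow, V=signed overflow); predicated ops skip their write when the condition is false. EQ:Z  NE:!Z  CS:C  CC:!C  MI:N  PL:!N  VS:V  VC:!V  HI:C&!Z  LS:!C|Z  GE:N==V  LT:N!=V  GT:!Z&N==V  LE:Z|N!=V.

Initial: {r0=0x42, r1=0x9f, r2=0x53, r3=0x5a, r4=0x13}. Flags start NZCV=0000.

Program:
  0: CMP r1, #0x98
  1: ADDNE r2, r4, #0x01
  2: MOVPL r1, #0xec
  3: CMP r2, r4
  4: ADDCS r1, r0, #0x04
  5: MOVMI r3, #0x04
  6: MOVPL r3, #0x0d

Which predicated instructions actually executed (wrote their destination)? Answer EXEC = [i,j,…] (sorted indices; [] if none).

0: ✓ CMP  NZCV=0010
1: ✓ ADDNE  r2←0x14
2: ✓ MOVPL  r1←0xec
3: ✓ CMP  NZCV=0010
4: ✓ ADDCS  r1←0x46
5: · MOVMI
6: ✓ MOVPL  r3←0x0d

EXEC = [1,2,4,6]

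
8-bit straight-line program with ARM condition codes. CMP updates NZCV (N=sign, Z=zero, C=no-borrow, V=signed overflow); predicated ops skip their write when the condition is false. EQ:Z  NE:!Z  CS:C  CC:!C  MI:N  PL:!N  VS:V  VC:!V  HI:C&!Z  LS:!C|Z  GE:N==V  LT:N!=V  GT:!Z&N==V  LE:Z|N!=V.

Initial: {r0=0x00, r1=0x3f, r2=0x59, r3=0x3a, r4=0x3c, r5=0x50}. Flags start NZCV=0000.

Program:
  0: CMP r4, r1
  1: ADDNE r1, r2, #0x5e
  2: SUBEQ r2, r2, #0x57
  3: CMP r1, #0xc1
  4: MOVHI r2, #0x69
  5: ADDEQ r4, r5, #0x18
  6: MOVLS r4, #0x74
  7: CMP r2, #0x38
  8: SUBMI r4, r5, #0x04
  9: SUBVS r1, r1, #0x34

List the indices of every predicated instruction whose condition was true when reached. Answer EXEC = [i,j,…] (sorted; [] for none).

EXEC = [1,6]

0: ✓ CMP  NZCV=1000
1: ✓ ADDNE  r1←0xb7
2: · SUBEQ
3: ✓ CMP  NZCV=1000
4: · MOVHI
5: · ADDEQ
6: ✓ MOVLS  r4←0x74
7: ✓ CMP  NZCV=0010
8: · SUBMI
9: · SUBVS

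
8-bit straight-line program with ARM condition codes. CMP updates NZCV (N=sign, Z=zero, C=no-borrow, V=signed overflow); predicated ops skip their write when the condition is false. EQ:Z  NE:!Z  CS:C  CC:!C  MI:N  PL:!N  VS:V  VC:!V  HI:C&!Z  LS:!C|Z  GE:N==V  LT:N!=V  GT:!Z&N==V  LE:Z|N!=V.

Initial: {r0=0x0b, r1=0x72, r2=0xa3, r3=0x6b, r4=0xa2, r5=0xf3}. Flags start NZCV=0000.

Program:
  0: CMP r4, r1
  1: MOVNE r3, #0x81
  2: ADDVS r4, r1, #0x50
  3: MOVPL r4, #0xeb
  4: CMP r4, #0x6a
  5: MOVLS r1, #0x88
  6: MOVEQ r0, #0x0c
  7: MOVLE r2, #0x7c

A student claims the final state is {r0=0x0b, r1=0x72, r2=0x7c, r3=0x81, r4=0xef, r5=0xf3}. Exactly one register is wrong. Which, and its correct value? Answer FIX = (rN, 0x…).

FIX = (r4, 0xeb)

0: ✓ CMP  NZCV=0011
1: ✓ MOVNE  r3←0x81
2: ✓ ADDVS  r4←0xc2
3: ✓ MOVPL  r4←0xeb
4: ✓ CMP  NZCV=1010
5: · MOVLS
6: · MOVEQ
7: ✓ MOVLE  r2←0x7c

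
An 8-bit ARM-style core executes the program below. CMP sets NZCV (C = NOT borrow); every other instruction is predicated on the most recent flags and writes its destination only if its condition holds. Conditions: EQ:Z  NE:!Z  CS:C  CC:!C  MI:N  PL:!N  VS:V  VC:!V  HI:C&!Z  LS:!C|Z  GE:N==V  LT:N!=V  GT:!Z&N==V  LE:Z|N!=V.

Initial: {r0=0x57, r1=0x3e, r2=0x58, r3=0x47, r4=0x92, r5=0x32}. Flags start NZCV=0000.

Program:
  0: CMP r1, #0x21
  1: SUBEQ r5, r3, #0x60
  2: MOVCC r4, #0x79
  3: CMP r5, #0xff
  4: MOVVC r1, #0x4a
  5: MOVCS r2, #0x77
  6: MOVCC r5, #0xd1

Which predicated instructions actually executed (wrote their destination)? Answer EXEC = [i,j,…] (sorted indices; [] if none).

0: ✓ CMP  NZCV=0010
1: · SUBEQ
2: · MOVCC
3: ✓ CMP  NZCV=0000
4: ✓ MOVVC  r1←0x4a
5: · MOVCS
6: ✓ MOVCC  r5←0xd1

EXEC = [4,6]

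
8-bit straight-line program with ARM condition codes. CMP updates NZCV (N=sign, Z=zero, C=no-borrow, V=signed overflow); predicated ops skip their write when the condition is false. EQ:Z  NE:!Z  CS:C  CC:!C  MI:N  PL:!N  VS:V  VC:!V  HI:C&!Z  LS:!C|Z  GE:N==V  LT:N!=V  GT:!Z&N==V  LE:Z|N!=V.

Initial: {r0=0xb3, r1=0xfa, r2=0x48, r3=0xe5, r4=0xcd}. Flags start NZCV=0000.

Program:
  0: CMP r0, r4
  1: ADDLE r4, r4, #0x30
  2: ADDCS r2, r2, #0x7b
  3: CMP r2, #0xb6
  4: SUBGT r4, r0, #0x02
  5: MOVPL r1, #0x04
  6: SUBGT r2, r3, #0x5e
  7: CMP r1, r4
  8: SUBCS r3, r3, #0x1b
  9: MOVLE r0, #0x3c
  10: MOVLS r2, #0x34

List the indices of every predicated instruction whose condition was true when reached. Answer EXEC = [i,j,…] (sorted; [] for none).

EXEC = [1,4,6,8]

0: ✓ CMP  NZCV=1000
1: ✓ ADDLE  r4←0xfd
2: · ADDCS
3: ✓ CMP  NZCV=1001
4: ✓ SUBGT  r4←0xb1
5: · MOVPL
6: ✓ SUBGT  r2←0x87
7: ✓ CMP  NZCV=0010
8: ✓ SUBCS  r3←0xca
9: · MOVLE
10: · MOVLS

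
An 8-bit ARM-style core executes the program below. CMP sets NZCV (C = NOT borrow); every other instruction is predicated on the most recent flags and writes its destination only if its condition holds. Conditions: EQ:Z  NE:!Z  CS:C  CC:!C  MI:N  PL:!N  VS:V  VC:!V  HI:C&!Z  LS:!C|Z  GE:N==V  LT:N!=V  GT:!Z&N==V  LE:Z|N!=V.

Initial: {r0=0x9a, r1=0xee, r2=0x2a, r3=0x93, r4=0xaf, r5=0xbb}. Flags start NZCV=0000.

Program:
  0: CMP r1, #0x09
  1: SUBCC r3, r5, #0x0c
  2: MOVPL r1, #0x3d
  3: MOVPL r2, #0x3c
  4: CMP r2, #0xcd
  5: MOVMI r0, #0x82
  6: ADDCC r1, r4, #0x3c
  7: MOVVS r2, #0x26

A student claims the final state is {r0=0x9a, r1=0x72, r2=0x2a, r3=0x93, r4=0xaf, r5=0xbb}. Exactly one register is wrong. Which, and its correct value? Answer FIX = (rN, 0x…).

FIX = (r1, 0xeb)

[0] flags=1010 → (cmp)
[1] flags=1010 CC?F → skip
[2] flags=1010 PL?F → skip
[3] flags=1010 PL?F → skip
[4] flags=0000 → (cmp)
[5] flags=0000 MI?F → skip
[6] flags=0000 CC?T → r1=0xeb
[7] flags=0000 VS?F → skip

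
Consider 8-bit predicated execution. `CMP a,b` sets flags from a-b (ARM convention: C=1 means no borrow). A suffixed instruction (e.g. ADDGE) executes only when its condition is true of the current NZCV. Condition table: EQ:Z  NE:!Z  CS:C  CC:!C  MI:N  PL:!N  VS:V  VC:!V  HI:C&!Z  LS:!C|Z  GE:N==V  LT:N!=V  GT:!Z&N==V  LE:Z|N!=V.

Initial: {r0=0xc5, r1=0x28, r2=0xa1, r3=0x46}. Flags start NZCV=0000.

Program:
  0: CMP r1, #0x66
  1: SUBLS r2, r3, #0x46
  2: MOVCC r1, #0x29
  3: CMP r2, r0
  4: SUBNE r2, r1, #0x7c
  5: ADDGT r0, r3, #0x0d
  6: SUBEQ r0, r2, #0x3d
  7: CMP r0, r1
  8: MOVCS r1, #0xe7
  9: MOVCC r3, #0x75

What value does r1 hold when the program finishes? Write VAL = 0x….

VAL = 0xe7

[0] flags=1000 → (cmp)
[1] flags=1000 LS?T → r2=0x00
[2] flags=1000 CC?T → r1=0x29
[3] flags=0000 → (cmp)
[4] flags=0000 NE?T → r2=0xad
[5] flags=0000 GT?T → r0=0x53
[6] flags=0000 EQ?F → skip
[7] flags=0010 → (cmp)
[8] flags=0010 CS?T → r1=0xe7
[9] flags=0010 CC?F → skip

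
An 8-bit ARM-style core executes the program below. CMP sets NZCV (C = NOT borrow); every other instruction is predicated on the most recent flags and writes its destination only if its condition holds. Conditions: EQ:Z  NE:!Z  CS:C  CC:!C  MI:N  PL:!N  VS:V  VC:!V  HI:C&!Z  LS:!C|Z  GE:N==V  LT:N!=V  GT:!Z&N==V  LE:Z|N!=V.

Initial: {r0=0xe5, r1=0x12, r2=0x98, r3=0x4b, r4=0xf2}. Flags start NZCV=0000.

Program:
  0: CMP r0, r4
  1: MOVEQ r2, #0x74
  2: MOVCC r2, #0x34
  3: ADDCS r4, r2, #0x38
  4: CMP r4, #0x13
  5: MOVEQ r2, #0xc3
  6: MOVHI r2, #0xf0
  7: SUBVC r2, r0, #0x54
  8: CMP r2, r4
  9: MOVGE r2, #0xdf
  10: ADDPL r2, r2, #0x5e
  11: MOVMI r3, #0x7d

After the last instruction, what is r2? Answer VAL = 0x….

VAL = 0x91

0: ✓ CMP  NZCV=1000
1: · MOVEQ
2: ✓ MOVCC  r2←0x34
3: · ADDCS
4: ✓ CMP  NZCV=1010
5: · MOVEQ
6: ✓ MOVHI  r2←0xf0
7: ✓ SUBVC  r2←0x91
8: ✓ CMP  NZCV=1000
9: · MOVGE
10: · ADDPL
11: ✓ MOVMI  r3←0x7d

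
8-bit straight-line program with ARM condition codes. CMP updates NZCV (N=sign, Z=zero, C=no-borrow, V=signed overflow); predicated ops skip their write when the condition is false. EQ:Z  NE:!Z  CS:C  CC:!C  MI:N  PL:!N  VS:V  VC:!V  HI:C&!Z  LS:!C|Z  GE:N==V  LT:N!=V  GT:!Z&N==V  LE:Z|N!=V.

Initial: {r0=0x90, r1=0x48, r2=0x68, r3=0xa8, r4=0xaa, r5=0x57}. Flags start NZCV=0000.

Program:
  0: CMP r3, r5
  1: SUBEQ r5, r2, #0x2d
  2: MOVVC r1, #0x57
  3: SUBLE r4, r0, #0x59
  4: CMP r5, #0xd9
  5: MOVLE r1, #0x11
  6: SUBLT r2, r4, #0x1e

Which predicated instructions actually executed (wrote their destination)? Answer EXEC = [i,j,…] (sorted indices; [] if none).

[0] flags=0011 → (cmp)
[1] flags=0011 EQ?F → skip
[2] flags=0011 VC?F → skip
[3] flags=0011 LE?T → r4=0x37
[4] flags=0000 → (cmp)
[5] flags=0000 LE?F → skip
[6] flags=0000 LT?F → skip

EXEC = [3]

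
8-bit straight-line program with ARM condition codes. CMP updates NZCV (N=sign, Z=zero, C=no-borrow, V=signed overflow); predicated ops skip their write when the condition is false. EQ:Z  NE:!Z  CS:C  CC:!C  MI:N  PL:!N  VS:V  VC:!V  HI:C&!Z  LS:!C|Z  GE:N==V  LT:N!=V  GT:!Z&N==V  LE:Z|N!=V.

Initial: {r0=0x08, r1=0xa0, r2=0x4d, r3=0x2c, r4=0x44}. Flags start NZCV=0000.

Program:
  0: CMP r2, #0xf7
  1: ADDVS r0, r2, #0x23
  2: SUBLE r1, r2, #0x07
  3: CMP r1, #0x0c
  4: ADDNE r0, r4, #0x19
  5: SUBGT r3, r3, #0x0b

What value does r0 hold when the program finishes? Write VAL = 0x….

VAL = 0x5d

[0] flags=0000 → (cmp)
[1] flags=0000 VS?F → skip
[2] flags=0000 LE?F → skip
[3] flags=1010 → (cmp)
[4] flags=1010 NE?T → r0=0x5d
[5] flags=1010 GT?F → skip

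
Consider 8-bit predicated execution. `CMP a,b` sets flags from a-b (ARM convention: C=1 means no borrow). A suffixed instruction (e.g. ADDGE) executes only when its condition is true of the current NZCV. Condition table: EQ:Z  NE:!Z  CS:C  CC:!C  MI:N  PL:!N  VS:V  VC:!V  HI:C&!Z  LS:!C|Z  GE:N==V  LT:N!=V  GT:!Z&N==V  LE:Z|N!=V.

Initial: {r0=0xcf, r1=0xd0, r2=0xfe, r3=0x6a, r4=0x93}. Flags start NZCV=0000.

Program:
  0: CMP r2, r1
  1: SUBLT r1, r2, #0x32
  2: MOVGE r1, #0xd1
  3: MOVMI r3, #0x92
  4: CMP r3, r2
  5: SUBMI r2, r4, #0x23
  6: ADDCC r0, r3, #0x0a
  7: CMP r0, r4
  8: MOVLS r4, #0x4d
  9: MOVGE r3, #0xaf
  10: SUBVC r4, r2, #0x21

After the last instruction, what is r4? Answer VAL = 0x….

VAL = 0x4d

[0] flags=0010 → (cmp)
[1] flags=0010 LT?F → skip
[2] flags=0010 GE?T → r1=0xd1
[3] flags=0010 MI?F → skip
[4] flags=0000 → (cmp)
[5] flags=0000 MI?F → skip
[6] flags=0000 CC?T → r0=0x74
[7] flags=1001 → (cmp)
[8] flags=1001 LS?T → r4=0x4d
[9] flags=1001 GE?T → r3=0xaf
[10] flags=1001 VC?F → skip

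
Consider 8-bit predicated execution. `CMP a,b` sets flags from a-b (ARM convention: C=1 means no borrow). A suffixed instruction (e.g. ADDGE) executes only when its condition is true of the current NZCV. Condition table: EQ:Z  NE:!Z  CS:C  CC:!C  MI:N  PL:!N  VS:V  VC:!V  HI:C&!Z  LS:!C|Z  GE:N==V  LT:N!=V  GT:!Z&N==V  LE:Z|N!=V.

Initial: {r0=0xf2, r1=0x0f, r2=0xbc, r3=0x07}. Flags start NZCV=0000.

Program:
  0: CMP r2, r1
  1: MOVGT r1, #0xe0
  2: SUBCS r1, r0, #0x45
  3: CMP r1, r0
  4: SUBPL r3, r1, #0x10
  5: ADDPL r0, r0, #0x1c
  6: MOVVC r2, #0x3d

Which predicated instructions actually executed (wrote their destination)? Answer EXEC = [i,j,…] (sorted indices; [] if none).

[0] flags=1010 → (cmp)
[1] flags=1010 GT?F → skip
[2] flags=1010 CS?T → r1=0xad
[3] flags=1000 → (cmp)
[4] flags=1000 PL?F → skip
[5] flags=1000 PL?F → skip
[6] flags=1000 VC?T → r2=0x3d

EXEC = [2,6]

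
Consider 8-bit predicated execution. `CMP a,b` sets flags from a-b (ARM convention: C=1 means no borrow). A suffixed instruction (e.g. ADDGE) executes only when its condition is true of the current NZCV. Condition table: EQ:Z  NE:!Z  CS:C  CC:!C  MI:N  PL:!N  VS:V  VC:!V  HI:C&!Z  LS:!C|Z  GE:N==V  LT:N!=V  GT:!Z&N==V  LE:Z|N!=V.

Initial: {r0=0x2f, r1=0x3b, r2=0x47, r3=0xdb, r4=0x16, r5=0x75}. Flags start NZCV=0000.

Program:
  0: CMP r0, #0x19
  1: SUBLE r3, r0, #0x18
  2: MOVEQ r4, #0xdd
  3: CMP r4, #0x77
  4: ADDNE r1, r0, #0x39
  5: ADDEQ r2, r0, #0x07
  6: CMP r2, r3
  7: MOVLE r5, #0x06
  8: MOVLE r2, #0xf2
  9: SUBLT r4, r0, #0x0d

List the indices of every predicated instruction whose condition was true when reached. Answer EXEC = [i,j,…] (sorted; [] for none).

[0] flags=0010 → (cmp)
[1] flags=0010 LE?F → skip
[2] flags=0010 EQ?F → skip
[3] flags=1000 → (cmp)
[4] flags=1000 NE?T → r1=0x68
[5] flags=1000 EQ?F → skip
[6] flags=0000 → (cmp)
[7] flags=0000 LE?F → skip
[8] flags=0000 LE?F → skip
[9] flags=0000 LT?F → skip

EXEC = [4]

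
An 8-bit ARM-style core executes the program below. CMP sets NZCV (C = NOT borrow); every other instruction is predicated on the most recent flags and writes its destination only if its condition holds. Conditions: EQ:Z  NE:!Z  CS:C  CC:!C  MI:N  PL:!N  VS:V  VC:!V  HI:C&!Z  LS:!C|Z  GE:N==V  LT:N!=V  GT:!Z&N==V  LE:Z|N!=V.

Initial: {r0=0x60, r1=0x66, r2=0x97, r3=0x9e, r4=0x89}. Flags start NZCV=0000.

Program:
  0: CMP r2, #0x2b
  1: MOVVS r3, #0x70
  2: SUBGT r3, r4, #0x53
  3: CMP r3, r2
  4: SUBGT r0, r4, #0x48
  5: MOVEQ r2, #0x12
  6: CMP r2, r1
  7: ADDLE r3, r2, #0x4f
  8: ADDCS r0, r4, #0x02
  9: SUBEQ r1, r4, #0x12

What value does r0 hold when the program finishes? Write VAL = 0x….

[0] flags=0011 → (cmp)
[1] flags=0011 VS?T → r3=0x70
[2] flags=0011 GT?F → skip
[3] flags=1001 → (cmp)
[4] flags=1001 GT?T → r0=0x41
[5] flags=1001 EQ?F → skip
[6] flags=0011 → (cmp)
[7] flags=0011 LE?T → r3=0xe6
[8] flags=0011 CS?T → r0=0x8b
[9] flags=0011 EQ?F → skip

VAL = 0x8b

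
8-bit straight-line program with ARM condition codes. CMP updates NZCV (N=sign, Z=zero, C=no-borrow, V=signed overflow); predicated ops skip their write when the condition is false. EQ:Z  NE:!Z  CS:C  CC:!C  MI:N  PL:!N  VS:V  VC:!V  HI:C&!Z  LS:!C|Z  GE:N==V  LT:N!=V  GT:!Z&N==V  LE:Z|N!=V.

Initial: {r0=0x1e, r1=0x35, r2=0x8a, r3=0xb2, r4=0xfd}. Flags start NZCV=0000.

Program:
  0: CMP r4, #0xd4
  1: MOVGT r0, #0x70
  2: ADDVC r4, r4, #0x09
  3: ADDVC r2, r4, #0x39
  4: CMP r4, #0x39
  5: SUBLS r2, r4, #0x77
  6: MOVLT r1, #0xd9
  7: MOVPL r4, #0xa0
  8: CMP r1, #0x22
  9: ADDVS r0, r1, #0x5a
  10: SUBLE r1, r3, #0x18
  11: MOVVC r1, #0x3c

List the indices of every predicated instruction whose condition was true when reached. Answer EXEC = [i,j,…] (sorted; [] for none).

[0] flags=0010 → (cmp)
[1] flags=0010 GT?T → r0=0x70
[2] flags=0010 VC?T → r4=0x06
[3] flags=0010 VC?T → r2=0x3f
[4] flags=1000 → (cmp)
[5] flags=1000 LS?T → r2=0x8f
[6] flags=1000 LT?T → r1=0xd9
[7] flags=1000 PL?F → skip
[8] flags=1010 → (cmp)
[9] flags=1010 VS?F → skip
[10] flags=1010 LE?T → r1=0x9a
[11] flags=1010 VC?T → r1=0x3c

EXEC = [1,2,3,5,6,10,11]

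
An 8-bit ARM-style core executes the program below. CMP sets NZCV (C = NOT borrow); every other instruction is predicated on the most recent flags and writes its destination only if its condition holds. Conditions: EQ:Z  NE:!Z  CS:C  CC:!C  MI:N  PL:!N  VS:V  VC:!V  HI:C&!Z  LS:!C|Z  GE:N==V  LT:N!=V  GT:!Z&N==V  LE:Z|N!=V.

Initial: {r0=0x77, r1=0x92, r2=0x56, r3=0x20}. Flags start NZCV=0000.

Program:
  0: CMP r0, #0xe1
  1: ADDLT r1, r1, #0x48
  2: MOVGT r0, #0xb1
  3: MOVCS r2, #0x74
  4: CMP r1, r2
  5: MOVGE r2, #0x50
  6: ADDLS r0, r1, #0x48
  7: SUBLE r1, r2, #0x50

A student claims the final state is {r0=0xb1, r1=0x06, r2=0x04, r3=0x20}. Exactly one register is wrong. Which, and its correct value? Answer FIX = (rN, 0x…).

[0] flags=1001 → (cmp)
[1] flags=1001 LT?F → skip
[2] flags=1001 GT?T → r0=0xb1
[3] flags=1001 CS?F → skip
[4] flags=0011 → (cmp)
[5] flags=0011 GE?F → skip
[6] flags=0011 LS?F → skip
[7] flags=0011 LE?T → r1=0x06

FIX = (r2, 0x56)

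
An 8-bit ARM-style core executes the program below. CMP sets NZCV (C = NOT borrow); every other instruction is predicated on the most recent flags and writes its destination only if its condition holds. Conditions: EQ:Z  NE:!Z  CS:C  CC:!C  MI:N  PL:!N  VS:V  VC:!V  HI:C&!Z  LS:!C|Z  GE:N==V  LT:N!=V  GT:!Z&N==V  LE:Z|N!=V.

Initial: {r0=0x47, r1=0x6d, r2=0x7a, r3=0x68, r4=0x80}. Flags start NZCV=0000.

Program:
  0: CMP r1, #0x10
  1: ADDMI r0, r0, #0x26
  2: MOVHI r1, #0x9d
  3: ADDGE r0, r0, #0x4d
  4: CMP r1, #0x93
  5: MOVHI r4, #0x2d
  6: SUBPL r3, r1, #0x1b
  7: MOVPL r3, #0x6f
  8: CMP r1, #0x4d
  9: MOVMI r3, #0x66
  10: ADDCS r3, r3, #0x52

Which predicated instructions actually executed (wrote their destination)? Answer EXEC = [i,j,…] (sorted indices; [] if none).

[0] flags=0010 → (cmp)
[1] flags=0010 MI?F → skip
[2] flags=0010 HI?T → r1=0x9d
[3] flags=0010 GE?T → r0=0x94
[4] flags=0010 → (cmp)
[5] flags=0010 HI?T → r4=0x2d
[6] flags=0010 PL?T → r3=0x82
[7] flags=0010 PL?T → r3=0x6f
[8] flags=0011 → (cmp)
[9] flags=0011 MI?F → skip
[10] flags=0011 CS?T → r3=0xc1

EXEC = [2,3,5,6,7,10]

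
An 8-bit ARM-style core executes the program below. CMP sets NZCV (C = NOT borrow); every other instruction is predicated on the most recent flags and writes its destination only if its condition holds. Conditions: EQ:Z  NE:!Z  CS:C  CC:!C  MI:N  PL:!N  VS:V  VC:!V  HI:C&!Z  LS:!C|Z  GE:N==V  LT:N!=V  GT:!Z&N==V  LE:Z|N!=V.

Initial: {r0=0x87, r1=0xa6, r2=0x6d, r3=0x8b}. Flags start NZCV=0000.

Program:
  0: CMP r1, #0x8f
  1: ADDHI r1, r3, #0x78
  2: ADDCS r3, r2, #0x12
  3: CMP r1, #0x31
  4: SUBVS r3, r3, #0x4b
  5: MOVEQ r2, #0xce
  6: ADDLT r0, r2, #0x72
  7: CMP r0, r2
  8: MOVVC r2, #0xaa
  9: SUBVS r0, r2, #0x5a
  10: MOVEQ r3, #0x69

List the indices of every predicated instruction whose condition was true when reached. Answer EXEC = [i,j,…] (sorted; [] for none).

[0] flags=0010 → (cmp)
[1] flags=0010 HI?T → r1=0x03
[2] flags=0010 CS?T → r3=0x7f
[3] flags=1000 → (cmp)
[4] flags=1000 VS?F → skip
[5] flags=1000 EQ?F → skip
[6] flags=1000 LT?T → r0=0xdf
[7] flags=0011 → (cmp)
[8] flags=0011 VC?F → skip
[9] flags=0011 VS?T → r0=0x13
[10] flags=0011 EQ?F → skip

EXEC = [1,2,6,9]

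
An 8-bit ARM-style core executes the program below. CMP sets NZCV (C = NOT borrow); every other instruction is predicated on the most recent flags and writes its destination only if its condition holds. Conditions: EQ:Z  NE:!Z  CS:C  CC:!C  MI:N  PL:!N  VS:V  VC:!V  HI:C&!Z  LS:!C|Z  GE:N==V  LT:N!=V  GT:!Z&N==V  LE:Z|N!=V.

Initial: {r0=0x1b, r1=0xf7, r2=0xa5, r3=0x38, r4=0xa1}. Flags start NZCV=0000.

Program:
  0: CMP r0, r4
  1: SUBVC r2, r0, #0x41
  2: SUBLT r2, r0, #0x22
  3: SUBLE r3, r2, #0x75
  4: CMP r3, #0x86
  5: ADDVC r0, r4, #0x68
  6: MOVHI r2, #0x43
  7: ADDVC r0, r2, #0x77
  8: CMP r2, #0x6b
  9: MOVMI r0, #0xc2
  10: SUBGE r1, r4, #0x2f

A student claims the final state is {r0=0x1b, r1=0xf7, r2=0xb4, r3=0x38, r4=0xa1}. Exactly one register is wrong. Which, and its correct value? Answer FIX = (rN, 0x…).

[0] flags=0000 → (cmp)
[1] flags=0000 VC?T → r2=0xda
[2] flags=0000 LT?F → skip
[3] flags=0000 LE?F → skip
[4] flags=1001 → (cmp)
[5] flags=1001 VC?F → skip
[6] flags=1001 HI?F → skip
[7] flags=1001 VC?F → skip
[8] flags=0011 → (cmp)
[9] flags=0011 MI?F → skip
[10] flags=0011 GE?F → skip

FIX = (r2, 0xda)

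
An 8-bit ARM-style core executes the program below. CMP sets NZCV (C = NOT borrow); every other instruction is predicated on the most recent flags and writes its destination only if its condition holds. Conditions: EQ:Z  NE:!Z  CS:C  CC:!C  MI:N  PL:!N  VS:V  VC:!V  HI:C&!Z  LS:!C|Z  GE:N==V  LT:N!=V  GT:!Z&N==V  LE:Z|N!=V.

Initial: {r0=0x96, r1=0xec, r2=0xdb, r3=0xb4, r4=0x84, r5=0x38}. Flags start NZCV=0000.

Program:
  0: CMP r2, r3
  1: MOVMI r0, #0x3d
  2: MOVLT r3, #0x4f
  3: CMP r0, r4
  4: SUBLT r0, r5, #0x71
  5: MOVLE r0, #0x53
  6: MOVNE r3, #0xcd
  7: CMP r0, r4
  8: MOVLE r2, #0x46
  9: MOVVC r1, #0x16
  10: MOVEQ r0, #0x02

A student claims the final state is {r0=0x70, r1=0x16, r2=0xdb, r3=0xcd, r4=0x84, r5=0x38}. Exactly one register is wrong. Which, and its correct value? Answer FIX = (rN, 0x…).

FIX = (r0, 0x96)

[0] flags=0010 → (cmp)
[1] flags=0010 MI?F → skip
[2] flags=0010 LT?F → skip
[3] flags=0010 → (cmp)
[4] flags=0010 LT?F → skip
[5] flags=0010 LE?F → skip
[6] flags=0010 NE?T → r3=0xcd
[7] flags=0010 → (cmp)
[8] flags=0010 LE?F → skip
[9] flags=0010 VC?T → r1=0x16
[10] flags=0010 EQ?F → skip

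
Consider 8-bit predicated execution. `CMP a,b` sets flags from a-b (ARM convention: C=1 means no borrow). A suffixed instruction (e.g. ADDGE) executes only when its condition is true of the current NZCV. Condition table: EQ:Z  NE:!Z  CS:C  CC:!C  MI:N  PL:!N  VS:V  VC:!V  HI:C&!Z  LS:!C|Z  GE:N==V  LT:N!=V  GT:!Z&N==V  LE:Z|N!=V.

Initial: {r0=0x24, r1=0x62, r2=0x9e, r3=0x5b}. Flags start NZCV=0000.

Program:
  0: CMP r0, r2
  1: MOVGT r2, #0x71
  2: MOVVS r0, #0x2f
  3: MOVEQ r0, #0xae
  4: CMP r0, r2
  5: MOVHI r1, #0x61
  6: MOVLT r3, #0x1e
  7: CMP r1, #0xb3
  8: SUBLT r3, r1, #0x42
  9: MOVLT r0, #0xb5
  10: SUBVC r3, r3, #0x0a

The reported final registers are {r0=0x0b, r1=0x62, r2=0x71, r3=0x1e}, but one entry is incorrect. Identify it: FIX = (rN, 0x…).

FIX = (r0, 0x2f)

[0] flags=1001 → (cmp)
[1] flags=1001 GT?T → r2=0x71
[2] flags=1001 VS?T → r0=0x2f
[3] flags=1001 EQ?F → skip
[4] flags=1000 → (cmp)
[5] flags=1000 HI?F → skip
[6] flags=1000 LT?T → r3=0x1e
[7] flags=1001 → (cmp)
[8] flags=1001 LT?F → skip
[9] flags=1001 LT?F → skip
[10] flags=1001 VC?F → skip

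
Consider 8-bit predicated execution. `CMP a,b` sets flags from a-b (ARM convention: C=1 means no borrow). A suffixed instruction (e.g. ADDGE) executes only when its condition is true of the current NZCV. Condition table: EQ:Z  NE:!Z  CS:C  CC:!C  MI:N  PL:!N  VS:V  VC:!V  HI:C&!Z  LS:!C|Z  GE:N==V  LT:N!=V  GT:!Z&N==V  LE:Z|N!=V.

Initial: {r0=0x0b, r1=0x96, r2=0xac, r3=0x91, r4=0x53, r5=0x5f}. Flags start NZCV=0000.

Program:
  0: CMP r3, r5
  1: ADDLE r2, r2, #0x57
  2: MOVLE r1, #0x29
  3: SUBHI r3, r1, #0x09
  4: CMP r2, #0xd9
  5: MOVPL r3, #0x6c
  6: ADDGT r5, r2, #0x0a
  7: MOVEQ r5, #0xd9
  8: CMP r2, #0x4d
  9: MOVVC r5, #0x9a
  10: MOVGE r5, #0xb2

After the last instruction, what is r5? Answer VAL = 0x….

[0] flags=0011 → (cmp)
[1] flags=0011 LE?T → r2=0x03
[2] flags=0011 LE?T → r1=0x29
[3] flags=0011 HI?T → r3=0x20
[4] flags=0000 → (cmp)
[5] flags=0000 PL?T → r3=0x6c
[6] flags=0000 GT?T → r5=0x0d
[7] flags=0000 EQ?F → skip
[8] flags=1000 → (cmp)
[9] flags=1000 VC?T → r5=0x9a
[10] flags=1000 GE?F → skip

VAL = 0x9a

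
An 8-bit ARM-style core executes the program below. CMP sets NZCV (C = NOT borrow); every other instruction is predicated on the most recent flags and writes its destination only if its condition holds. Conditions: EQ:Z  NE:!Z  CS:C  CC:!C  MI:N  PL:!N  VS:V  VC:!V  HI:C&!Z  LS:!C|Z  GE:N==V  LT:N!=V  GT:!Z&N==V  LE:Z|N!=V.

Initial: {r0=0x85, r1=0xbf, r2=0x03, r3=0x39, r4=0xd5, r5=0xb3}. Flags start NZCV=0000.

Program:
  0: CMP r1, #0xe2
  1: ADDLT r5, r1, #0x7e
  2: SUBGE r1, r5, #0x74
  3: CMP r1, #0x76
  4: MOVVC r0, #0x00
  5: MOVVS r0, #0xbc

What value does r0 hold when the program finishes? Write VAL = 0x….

0: ✓ CMP  NZCV=1000
1: ✓ ADDLT  r5←0x3d
2: · SUBGE
3: ✓ CMP  NZCV=0011
4: · MOVVC
5: ✓ MOVVS  r0←0xbc

VAL = 0xbc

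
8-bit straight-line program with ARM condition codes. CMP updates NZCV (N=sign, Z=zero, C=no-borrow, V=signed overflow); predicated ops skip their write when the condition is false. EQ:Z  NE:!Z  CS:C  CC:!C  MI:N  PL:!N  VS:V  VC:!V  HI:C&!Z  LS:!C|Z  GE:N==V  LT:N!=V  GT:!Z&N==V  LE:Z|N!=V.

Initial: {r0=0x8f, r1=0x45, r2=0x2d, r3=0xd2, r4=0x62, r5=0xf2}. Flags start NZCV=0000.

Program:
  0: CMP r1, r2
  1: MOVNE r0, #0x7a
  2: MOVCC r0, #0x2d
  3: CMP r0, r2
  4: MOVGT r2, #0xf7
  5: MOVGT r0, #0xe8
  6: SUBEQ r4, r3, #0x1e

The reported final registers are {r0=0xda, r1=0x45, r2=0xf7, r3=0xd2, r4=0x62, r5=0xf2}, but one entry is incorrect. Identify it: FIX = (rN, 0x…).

FIX = (r0, 0xe8)

0: ✓ CMP  NZCV=0010
1: ✓ MOVNE  r0←0x7a
2: · MOVCC
3: ✓ CMP  NZCV=0010
4: ✓ MOVGT  r2←0xf7
5: ✓ MOVGT  r0←0xe8
6: · SUBEQ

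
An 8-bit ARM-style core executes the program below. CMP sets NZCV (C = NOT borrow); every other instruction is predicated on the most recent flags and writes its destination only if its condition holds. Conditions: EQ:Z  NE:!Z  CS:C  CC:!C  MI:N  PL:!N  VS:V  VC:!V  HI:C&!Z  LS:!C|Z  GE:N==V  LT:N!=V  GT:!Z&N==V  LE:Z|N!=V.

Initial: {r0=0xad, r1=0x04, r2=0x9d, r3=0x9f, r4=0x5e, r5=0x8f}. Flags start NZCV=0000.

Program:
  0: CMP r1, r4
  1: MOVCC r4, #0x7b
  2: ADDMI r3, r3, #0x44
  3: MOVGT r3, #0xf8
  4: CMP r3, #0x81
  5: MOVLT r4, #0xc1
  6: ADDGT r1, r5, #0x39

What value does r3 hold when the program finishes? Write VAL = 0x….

0: ✓ CMP  NZCV=1000
1: ✓ MOVCC  r4←0x7b
2: ✓ ADDMI  r3←0xe3
3: · MOVGT
4: ✓ CMP  NZCV=0010
5: · MOVLT
6: ✓ ADDGT  r1←0xc8

VAL = 0xe3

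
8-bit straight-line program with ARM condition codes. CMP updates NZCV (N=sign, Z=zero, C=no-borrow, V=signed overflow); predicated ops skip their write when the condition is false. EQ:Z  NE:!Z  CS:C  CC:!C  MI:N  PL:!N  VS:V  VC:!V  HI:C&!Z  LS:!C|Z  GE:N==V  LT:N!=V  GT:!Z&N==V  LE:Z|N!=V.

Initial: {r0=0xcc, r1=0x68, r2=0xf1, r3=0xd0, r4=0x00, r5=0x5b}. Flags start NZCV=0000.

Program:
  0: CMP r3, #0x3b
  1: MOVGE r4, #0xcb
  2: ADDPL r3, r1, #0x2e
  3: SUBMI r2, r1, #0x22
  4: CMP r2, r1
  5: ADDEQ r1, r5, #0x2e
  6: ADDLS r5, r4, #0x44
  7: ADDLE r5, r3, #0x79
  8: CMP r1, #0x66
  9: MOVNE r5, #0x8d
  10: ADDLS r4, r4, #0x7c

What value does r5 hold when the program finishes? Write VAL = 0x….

VAL = 0x8d

0: ✓ CMP  NZCV=1010
1: · MOVGE
2: · ADDPL
3: ✓ SUBMI  r2←0x46
4: ✓ CMP  NZCV=1000
5: · ADDEQ
6: ✓ ADDLS  r5←0x44
7: ✓ ADDLE  r5←0x49
8: ✓ CMP  NZCV=0010
9: ✓ MOVNE  r5←0x8d
10: · ADDLS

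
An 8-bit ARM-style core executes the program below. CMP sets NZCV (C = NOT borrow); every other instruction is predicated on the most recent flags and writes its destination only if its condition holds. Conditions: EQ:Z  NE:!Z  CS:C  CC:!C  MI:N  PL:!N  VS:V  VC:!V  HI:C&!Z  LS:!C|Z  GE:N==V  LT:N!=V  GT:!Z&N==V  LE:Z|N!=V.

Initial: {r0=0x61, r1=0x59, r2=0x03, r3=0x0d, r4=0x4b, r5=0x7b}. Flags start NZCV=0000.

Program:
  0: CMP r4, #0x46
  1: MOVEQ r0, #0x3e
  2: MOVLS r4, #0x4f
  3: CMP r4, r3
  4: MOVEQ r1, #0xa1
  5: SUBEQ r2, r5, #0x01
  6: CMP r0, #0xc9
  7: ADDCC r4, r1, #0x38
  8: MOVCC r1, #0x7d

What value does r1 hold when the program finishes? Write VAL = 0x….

[0] flags=0010 → (cmp)
[1] flags=0010 EQ?F → skip
[2] flags=0010 LS?F → skip
[3] flags=0010 → (cmp)
[4] flags=0010 EQ?F → skip
[5] flags=0010 EQ?F → skip
[6] flags=1001 → (cmp)
[7] flags=1001 CC?T → r4=0x91
[8] flags=1001 CC?T → r1=0x7d

VAL = 0x7d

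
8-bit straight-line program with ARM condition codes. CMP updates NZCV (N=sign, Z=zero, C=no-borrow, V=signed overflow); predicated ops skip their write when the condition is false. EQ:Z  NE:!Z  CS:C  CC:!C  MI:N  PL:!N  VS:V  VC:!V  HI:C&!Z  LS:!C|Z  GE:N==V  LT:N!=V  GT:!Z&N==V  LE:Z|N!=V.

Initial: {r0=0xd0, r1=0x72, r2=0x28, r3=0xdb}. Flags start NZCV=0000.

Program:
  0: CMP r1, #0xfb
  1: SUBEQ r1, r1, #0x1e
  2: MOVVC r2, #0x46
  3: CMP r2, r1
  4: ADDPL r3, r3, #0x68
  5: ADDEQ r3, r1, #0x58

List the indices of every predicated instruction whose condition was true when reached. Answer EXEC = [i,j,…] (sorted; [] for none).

EXEC = [2]

0: ✓ CMP  NZCV=0000
1: · SUBEQ
2: ✓ MOVVC  r2←0x46
3: ✓ CMP  NZCV=1000
4: · ADDPL
5: · ADDEQ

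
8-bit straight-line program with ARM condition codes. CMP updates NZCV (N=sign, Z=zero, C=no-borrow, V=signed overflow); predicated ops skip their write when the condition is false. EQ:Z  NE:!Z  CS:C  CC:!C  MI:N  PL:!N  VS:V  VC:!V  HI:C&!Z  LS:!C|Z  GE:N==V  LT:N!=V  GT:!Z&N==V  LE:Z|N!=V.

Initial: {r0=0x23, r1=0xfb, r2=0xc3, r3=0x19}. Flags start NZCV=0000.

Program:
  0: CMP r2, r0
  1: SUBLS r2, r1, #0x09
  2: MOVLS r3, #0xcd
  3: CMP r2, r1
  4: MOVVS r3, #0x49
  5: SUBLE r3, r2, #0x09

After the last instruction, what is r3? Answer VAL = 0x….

0: ✓ CMP  NZCV=1010
1: · SUBLS
2: · MOVLS
3: ✓ CMP  NZCV=1000
4: · MOVVS
5: ✓ SUBLE  r3←0xba

VAL = 0xba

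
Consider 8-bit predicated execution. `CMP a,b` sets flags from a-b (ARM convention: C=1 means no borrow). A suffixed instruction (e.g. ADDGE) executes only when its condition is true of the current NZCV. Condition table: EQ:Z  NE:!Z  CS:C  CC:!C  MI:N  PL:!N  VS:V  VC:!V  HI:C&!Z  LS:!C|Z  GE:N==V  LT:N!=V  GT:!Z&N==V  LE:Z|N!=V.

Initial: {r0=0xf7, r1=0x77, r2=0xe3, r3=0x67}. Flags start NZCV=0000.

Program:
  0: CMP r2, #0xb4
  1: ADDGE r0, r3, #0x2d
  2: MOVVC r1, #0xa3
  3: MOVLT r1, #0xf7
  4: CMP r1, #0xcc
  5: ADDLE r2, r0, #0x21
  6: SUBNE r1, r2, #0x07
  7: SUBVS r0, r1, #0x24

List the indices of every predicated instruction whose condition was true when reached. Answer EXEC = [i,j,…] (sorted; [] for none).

EXEC = [1,2,5,6]

[0] flags=0010 → (cmp)
[1] flags=0010 GE?T → r0=0x94
[2] flags=0010 VC?T → r1=0xa3
[3] flags=0010 LT?F → skip
[4] flags=1000 → (cmp)
[5] flags=1000 LE?T → r2=0xb5
[6] flags=1000 NE?T → r1=0xae
[7] flags=1000 VS?F → skip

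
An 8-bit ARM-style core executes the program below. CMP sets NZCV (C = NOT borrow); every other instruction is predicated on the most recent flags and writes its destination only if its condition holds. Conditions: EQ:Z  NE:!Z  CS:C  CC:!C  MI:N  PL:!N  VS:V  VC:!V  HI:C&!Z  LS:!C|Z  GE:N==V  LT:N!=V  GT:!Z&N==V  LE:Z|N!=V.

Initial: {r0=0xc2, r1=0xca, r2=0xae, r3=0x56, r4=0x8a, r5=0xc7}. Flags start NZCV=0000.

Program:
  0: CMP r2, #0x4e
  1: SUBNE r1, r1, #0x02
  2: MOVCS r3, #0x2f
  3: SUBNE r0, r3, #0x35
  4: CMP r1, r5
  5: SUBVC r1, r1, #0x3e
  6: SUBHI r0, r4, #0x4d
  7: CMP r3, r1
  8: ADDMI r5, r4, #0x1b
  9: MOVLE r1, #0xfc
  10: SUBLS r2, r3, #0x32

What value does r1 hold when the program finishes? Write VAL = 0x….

0: ✓ CMP  NZCV=0011
1: ✓ SUBNE  r1←0xc8
2: ✓ MOVCS  r3←0x2f
3: ✓ SUBNE  r0←0xfa
4: ✓ CMP  NZCV=0010
5: ✓ SUBVC  r1←0x8a
6: ✓ SUBHI  r0←0x3d
7: ✓ CMP  NZCV=1001
8: ✓ ADDMI  r5←0xa5
9: · MOVLE
10: ✓ SUBLS  r2←0xfd

VAL = 0x8a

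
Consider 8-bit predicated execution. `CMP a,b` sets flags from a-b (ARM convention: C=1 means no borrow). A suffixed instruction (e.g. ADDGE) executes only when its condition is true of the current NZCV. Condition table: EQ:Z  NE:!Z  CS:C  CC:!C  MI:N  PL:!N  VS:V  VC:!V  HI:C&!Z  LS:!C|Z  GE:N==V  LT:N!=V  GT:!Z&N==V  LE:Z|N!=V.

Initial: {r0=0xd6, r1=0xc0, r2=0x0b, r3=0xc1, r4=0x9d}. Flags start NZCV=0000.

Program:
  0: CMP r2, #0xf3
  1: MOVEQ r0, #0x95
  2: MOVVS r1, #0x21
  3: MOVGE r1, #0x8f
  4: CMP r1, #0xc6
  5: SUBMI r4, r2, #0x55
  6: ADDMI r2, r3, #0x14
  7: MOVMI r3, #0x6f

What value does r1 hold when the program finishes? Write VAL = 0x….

VAL = 0x8f

[0] flags=0000 → (cmp)
[1] flags=0000 EQ?F → skip
[2] flags=0000 VS?F → skip
[3] flags=0000 GE?T → r1=0x8f
[4] flags=1000 → (cmp)
[5] flags=1000 MI?T → r4=0xb6
[6] flags=1000 MI?T → r2=0xd5
[7] flags=1000 MI?T → r3=0x6f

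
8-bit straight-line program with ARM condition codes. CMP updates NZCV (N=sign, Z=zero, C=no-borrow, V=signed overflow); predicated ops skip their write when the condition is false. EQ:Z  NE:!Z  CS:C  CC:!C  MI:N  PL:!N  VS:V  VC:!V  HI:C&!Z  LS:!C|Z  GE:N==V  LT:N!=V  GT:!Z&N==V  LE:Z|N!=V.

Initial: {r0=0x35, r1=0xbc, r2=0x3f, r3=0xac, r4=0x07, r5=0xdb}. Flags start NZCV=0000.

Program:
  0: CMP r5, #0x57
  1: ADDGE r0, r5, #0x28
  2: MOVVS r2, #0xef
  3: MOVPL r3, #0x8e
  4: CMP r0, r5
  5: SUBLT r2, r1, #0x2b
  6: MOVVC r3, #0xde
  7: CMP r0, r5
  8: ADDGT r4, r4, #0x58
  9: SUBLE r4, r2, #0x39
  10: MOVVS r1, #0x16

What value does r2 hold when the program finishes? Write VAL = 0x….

VAL = 0x3f

[0] flags=1010 → (cmp)
[1] flags=1010 GE?F → skip
[2] flags=1010 VS?F → skip
[3] flags=1010 PL?F → skip
[4] flags=0000 → (cmp)
[5] flags=0000 LT?F → skip
[6] flags=0000 VC?T → r3=0xde
[7] flags=0000 → (cmp)
[8] flags=0000 GT?T → r4=0x5f
[9] flags=0000 LE?F → skip
[10] flags=0000 VS?F → skip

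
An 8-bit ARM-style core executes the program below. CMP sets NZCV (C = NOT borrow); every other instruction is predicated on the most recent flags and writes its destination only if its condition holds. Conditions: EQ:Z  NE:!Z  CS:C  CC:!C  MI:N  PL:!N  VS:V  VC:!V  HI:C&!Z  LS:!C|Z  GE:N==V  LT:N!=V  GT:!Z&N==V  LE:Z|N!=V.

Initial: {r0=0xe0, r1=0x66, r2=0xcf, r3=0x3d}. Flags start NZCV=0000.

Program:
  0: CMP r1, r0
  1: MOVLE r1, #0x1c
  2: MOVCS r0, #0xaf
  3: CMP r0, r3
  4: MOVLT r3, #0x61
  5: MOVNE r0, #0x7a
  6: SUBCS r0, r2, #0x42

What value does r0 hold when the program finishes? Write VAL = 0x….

0: ✓ CMP  NZCV=1001
1: · MOVLE
2: · MOVCS
3: ✓ CMP  NZCV=1010
4: ✓ MOVLT  r3←0x61
5: ✓ MOVNE  r0←0x7a
6: ✓ SUBCS  r0←0x8d

VAL = 0x8d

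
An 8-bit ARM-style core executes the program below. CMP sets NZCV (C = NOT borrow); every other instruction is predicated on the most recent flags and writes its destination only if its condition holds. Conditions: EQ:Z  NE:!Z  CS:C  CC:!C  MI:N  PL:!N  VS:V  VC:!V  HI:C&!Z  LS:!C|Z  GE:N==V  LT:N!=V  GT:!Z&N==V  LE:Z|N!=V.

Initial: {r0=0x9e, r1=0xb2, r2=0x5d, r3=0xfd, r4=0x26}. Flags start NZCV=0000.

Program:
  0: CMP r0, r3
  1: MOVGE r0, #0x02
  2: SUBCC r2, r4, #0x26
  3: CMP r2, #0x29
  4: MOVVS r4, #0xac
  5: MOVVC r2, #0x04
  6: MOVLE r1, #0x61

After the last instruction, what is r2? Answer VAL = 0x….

[0] flags=1000 → (cmp)
[1] flags=1000 GE?F → skip
[2] flags=1000 CC?T → r2=0x00
[3] flags=1000 → (cmp)
[4] flags=1000 VS?F → skip
[5] flags=1000 VC?T → r2=0x04
[6] flags=1000 LE?T → r1=0x61

VAL = 0x04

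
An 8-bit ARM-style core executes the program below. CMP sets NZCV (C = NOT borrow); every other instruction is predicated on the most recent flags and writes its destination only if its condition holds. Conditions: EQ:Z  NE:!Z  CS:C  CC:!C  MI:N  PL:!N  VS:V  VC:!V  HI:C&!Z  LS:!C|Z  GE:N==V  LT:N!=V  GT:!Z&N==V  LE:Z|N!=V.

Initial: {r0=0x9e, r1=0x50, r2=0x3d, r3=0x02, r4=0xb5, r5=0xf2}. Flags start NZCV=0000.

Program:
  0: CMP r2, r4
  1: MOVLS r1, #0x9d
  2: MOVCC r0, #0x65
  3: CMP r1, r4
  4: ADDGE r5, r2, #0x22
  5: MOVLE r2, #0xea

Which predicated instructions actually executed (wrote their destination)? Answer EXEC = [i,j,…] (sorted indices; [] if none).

EXEC = [1,2,5]

[0] flags=1001 → (cmp)
[1] flags=1001 LS?T → r1=0x9d
[2] flags=1001 CC?T → r0=0x65
[3] flags=1000 → (cmp)
[4] flags=1000 GE?F → skip
[5] flags=1000 LE?T → r2=0xea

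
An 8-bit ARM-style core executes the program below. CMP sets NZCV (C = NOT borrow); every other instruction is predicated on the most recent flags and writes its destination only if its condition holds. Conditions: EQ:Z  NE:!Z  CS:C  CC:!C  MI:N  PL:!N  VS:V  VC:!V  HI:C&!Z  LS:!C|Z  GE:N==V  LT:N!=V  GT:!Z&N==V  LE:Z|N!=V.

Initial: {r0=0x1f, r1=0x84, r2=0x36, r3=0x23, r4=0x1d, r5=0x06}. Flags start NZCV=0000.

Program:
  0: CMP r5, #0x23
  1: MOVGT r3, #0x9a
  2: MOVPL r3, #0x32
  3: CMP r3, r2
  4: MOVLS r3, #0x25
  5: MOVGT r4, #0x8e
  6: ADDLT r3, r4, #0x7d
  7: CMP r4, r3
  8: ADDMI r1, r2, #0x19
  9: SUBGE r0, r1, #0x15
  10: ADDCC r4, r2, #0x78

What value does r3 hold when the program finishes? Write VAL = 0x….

0: ✓ CMP  NZCV=1000
1: · MOVGT
2: · MOVPL
3: ✓ CMP  NZCV=1000
4: ✓ MOVLS  r3←0x25
5: · MOVGT
6: ✓ ADDLT  r3←0x9a
7: ✓ CMP  NZCV=1001
8: ✓ ADDMI  r1←0x4f
9: ✓ SUBGE  r0←0x3a
10: ✓ ADDCC  r4←0xae

VAL = 0x9a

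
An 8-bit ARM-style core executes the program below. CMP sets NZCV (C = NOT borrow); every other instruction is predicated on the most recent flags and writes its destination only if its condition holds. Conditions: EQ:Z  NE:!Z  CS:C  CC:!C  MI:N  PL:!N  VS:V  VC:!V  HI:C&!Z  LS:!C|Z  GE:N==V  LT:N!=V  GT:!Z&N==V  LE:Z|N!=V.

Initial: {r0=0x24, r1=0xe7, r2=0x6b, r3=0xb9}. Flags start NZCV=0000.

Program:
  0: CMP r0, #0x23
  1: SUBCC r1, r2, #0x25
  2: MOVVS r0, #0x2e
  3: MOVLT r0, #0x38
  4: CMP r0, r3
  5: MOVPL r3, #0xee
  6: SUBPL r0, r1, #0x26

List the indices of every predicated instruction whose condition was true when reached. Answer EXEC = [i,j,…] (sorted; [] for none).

0: ✓ CMP  NZCV=0010
1: · SUBCC
2: · MOVVS
3: · MOVLT
4: ✓ CMP  NZCV=0000
5: ✓ MOVPL  r3←0xee
6: ✓ SUBPL  r0←0xc1

EXEC = [5,6]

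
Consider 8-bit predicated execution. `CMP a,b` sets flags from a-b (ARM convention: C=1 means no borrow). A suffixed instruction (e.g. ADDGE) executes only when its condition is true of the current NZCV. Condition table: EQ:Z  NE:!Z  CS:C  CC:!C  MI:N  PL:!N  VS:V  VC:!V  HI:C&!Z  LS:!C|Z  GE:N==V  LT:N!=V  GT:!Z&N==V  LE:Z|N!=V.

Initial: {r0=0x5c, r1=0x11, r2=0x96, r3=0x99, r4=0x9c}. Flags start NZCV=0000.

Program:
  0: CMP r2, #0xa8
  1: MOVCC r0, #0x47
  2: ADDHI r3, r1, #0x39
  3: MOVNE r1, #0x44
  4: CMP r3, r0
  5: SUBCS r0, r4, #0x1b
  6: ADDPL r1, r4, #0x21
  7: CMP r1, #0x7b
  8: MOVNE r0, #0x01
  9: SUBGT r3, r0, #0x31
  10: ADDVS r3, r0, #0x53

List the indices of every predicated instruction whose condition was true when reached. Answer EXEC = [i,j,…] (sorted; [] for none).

EXEC = [1,3,5,6,8,10]

[0] flags=1000 → (cmp)
[1] flags=1000 CC?T → r0=0x47
[2] flags=1000 HI?F → skip
[3] flags=1000 NE?T → r1=0x44
[4] flags=0011 → (cmp)
[5] flags=0011 CS?T → r0=0x81
[6] flags=0011 PL?T → r1=0xbd
[7] flags=0011 → (cmp)
[8] flags=0011 NE?T → r0=0x01
[9] flags=0011 GT?F → skip
[10] flags=0011 VS?T → r3=0x54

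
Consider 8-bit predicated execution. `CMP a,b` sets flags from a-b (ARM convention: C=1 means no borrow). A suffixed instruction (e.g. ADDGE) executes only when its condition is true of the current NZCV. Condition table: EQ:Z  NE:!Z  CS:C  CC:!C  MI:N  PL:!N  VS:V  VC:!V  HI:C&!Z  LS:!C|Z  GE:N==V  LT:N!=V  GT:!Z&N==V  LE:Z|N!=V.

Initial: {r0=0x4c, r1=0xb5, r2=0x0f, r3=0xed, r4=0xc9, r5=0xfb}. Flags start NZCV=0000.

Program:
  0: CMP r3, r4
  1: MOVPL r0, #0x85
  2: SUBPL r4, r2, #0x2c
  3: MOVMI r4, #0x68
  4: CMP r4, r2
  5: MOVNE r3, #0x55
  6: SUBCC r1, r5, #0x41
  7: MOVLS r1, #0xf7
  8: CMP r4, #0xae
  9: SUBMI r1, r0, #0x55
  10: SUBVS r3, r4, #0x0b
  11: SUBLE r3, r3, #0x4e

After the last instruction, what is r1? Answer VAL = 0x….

0: ✓ CMP  NZCV=0010
1: ✓ MOVPL  r0←0x85
2: ✓ SUBPL  r4←0xe3
3: · MOVMI
4: ✓ CMP  NZCV=1010
5: ✓ MOVNE  r3←0x55
6: · SUBCC
7: · MOVLS
8: ✓ CMP  NZCV=0010
9: · SUBMI
10: · SUBVS
11: · SUBLE

VAL = 0xb5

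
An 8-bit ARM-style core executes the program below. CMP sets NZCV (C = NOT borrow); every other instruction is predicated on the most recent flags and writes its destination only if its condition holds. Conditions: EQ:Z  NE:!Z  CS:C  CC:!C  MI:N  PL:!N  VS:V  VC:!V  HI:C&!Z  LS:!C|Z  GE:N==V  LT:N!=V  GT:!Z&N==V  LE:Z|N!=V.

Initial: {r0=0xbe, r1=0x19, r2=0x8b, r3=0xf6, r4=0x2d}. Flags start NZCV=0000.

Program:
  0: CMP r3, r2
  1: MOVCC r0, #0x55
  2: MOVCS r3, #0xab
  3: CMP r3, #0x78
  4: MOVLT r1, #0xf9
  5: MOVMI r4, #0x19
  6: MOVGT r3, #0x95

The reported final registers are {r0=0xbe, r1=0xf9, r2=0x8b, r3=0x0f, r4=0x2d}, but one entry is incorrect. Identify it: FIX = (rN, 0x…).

0: ✓ CMP  NZCV=0010
1: · MOVCC
2: ✓ MOVCS  r3←0xab
3: ✓ CMP  NZCV=0011
4: ✓ MOVLT  r1←0xf9
5: · MOVMI
6: · MOVGT

FIX = (r3, 0xab)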